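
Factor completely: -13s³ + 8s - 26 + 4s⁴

(4s - 13)(s³ + 2)

Group as (4s⁴ + 8s) + (-13s³ - 26) = 4s(s³ + 2) - 13(s³ + 2).
Both groups share the factor (s³ + 2).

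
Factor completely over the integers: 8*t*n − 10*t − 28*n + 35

Group as (8*t*n − 10*t) + (−28*n + 35) = 2*t*(4*n − 5) − 7*(4*n − 5).
Both groups share the factor (4*n − 5).

(2*t − 7)*(4*n − 5)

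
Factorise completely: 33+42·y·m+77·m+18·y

(6·y+11)·(7·m+3)

Group as (42·y·m+18·y) + (77·m+33) = 6·y·(7·m+3) + 11·(7·m+3).
Both groups share the factor (7·m+3).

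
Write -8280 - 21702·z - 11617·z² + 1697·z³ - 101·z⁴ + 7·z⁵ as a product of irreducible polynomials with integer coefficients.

Trying the rational-root candidates, z = -1 is a root, giving the factor (z + 1) and quotient 7·z⁴ - 108·z³ + 1805·z² - 13422·z - 8280.
Next, z = 10 is a root, so (z - 10) divides it; the quotient is 7·z³ - 38·z² + 1425·z + 828.
Then z = -4/7 is a root, so (7·z + 4) is a factor; dividing leaves z² - 6·z + 207.
The quadratic z² - 6·z + 207 has discriminant -792 < 0 and is irreducible over ℤ.

(7·z + 4)·(z + 1)·(z - 10)·(z² - 6·z + 207)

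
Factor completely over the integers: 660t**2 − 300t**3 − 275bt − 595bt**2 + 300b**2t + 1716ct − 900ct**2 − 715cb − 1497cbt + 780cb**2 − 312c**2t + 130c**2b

Group: 5b(26c**2 + 156cb + 75ct − 143c + 60bt + 25t**2 − 55t) − 12t(26c**2 + 156cb + 75ct − 143c + 60bt + 25t**2 − 55t); both groups contain (26c**2 + 156cb + 75ct − 143c + 60bt + 25t**2 − 55t), so (5b − 12t) is a factor with cofactor 26c**2 + 156cb + 75ct − 143c + 60bt + 25t**2 − 55t.
The cofactor groups again: 26c**2 + 156cb + 75ct − 143c + 60bt + 25t**2 − 55t = 13c(2c + 12b + 5t − 11) + 5t(2c + 12b + 5t − 11); both groups contain (2c + 12b + 5t − 11), giving (13c + 5t)(2c + 12b + 5t − 11).

(2c + 12b + 5t − 11)(13c + 5t)(5b − 12t)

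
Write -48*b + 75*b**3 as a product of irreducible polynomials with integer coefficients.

Factor out 3*b, leaving 25*b**2 - 16, which is a difference of two squares.

3*b*(5*b + 4)*(5*b - 4)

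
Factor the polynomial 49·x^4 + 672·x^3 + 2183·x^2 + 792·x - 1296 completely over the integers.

Testing divisors of the constant over divisors of the leading coefficient, x = -4 is a root, giving the factor (x + 4) and quotient 49·x^3 + 476·x^2 + 279·x - 324.
Next, x = 4/7 is a root, so (7·x - 4) divides it; the quotient is 7·x^2 + 72·x + 81.
The remaining quadratic factors as (x + 9)(7·x + 9).

(7·x + 9)·(7·x - 4)·(x + 4)·(x + 9)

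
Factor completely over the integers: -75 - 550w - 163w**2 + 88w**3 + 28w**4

Testing divisors of the constant over divisors of the leading coefficient, w = -3 is a root, so (w + 3) is a factor; dividing leaves 28w**3 + 4w**2 - 175w - 25.
Continuing, w = -1/7 is a root, so (7w + 1) divides it; the quotient is 4w**2 - 25.
The remaining quadratic factors as (2w - 5)(2w + 5).

(2w + 5)(2w - 5)(7w + 1)(w + 3)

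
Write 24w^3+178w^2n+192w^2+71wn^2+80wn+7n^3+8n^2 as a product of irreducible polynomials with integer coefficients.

Group: 6w(4w^2+29wn+32w+7n^2+8n) + n(4w^2+29wn+32w+7n^2+8n); both groups contain (4w^2+29wn+32w+7n^2+8n), so (6w+n) is a factor with cofactor 4w^2+29wn+32w+7n^2+8n.
The cofactor groups again: 4w^2+29wn+32w+7n^2+8n = 4w(w+7n+8) + n(w+7n+8); both groups contain (w+7n+8), giving (4w+n)(w+7n+8).

(w+7n+8)(4w+n)(6w+n)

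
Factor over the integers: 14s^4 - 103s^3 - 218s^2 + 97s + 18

Trying the rational-root candidates, s = -1/7 is a root, so (7s + 1) is a factor; dividing leaves 2s^3 - 15s^2 - 29s + 18.
Then s = 1/2 is a root, giving the factor (2s - 1) and quotient s^2 - 7s - 18.
The remaining quadratic factors as (s - 9)(s + 2).

(2s - 1)(7s + 1)(s + 2)(s - 9)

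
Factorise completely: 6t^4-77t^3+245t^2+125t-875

(2t-5)(3t+5)(t-5)(t-7)

By the rational root theorem, t = 5/2 is a root, so (2t-5) divides it; the quotient is 3t^3-31t^2+45t+175.
Continuing, t = -5/3 is a root, giving the factor (3t+5) and quotient t^2-12t+35.
The remaining quadratic factors as (t-7)(t-5).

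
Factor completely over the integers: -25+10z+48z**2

Need a pair with product 48·(-25) = -1200 and sum 10: that's 40 and -30.
Split the middle term: 48z**2+40z - 30z-25 = 8z(6z+5) - 5(6z+5).

(6z+5)(8z-5)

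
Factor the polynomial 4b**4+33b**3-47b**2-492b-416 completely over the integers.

Testing divisors of the constant over divisors of the leading coefficient, b = -13/4 is a root, so (4b+13) divides it; the quotient is b**3+5b**2-28b-32.
Continuing, b = -8 is a root, so (b+8) divides it; the quotient is b**2-3b-4.
The remaining quadratic factors as (b-4)(b+1).

(4b+13)(b+1)(b+8)(b-4)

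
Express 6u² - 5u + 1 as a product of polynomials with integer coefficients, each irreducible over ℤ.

Need a pair with product 6·1 = 6 and sum -5: that's -3 and -2.
Split the middle term: 6u² - 3u - 2u + 1 = 3u(2u - 1) - (2u - 1).

(2u - 1)(3u - 1)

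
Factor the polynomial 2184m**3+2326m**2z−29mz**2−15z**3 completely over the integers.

Group: 12m(182m**2+209mz+15z**2) − z(182m**2+209mz+15z**2); both groups contain (182m**2+209mz+15z**2), so (12m−z) is a factor with cofactor 182m**2+209mz+15z**2.
The cofactor groups again: 182m**2+209mz+15z**2 = 13m(14m+15z) + z(14m+15z); both groups contain (14m+15z), giving (13m+z)(14m+15z).

(12m−z)(13m+z)(14m+15z)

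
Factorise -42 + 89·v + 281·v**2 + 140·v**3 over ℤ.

(4·v - 1)·(5·v + 7)·(7·v + 6)

By the rational root theorem, v = -6/7 is a root, so (7·v + 6) divides it; the quotient is 20·v**2 + 23·v - 7.
The remaining quadratic factors as (5·v + 7)(4·v - 1).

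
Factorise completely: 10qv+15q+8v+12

(2v+3)(5q+4)

Group as (10qv+15q) + (8v+12) = 5q(2v+3) + 4(2v+3).
Both groups share the factor (2v+3).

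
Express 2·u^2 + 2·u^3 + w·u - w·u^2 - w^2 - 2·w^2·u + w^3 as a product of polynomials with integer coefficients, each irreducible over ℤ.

(w - 2·u)·(w - u - 1)·(w + u)

Group: w·(w^2 - w - u^2 - u) - 2·u·(w^2 - w - u^2 - u); both groups contain (w^2 - w - u^2 - u), so (w - 2·u) is a factor with cofactor w^2 - w - u^2 - u.
The cofactor groups again: w^2 - w - u^2 - u = w·(w - u - 1) + u·(w - u - 1); both groups contain (w - u - 1), giving (w + u)·(w - u - 1).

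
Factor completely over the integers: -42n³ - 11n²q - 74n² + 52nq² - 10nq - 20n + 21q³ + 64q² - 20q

-(6n - 7q + 2)(7n + 3q + 10)(n + q)

Group: 7n(-6n² + nq - 2n + 7q² - 2q) + (3q + 10)(-6n² + nq - 2n + 7q² - 2q); both groups contain (-6n² + nq - 2n + 7q² - 2q), so (7n + 3q + 10) is a factor with cofactor -6n² + nq - 2n + 7q² - 2q.
The cofactor groups again: -6n² + nq - 2n + 7q² - 2q = -n(6n - 7q + 2) - q(6n - 7q + 2); both groups contain (6n - 7q + 2), giving -(n + q)(6n - 7q + 2).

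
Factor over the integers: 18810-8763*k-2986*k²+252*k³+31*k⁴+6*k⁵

(2*k-3)*(3*k+11)*(k-6)*(k²+9*k+95)

By the rational root theorem, k = 6 is a root, giving the factor (k-6) and quotient 6*k⁴+67*k³+654*k²+938*k-3135.
Next, k = 3/2 is a root, so (2*k-3) divides it; the quotient is 3*k³+38*k²+384*k+1045.
Then k = -11/3 is a root, giving the factor (3*k+11) and quotient k²+9*k+95.
The quadratic k²+9*k+95 has discriminant -299 < 0 and is irreducible over ℤ.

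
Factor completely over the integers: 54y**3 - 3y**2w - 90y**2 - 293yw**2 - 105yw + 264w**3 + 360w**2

Group: 2y(27y**2 + 39yw - 45y - 88w**2 - 120w) - 3w(27y**2 + 39yw - 45y - 88w**2 - 120w); both groups contain (27y**2 + 39yw - 45y - 88w**2 - 120w), so (2y - 3w) is a factor with cofactor 27y**2 + 39yw - 45y - 88w**2 - 120w.
The cofactor groups again: 27y**2 + 39yw - 45y - 88w**2 - 120w = 3y(9y - 11w - 15) + 8w(9y - 11w - 15); both groups contain (9y - 11w - 15), giving (3y + 8w)(9y - 11w - 15).

(9y - 11w - 15)(2y - 3w)(3y + 8w)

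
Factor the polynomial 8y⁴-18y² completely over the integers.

2y²(2y+3)(2y-3)

Factor out 2y², leaving 4y²-9, which is a difference of two squares.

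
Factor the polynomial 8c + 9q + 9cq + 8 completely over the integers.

Group as (9cq + 8c) + (9q + 8) = c(9q + 8) + (9q + 8).
Both groups share the factor (9q + 8).

(9q + 8)(c + 1)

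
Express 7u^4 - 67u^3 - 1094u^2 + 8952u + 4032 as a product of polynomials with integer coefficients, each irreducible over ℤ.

(7u + 3)(u + 12)(u - 14)(u - 8)

Trying the rational-root candidates, u = 14 is a root, so (u - 14) divides it; the quotient is 7u^3 + 31u^2 - 660u - 288.
Next, u = -12 is a root, giving the factor (u + 12) and quotient 7u^2 - 53u - 24.
The remaining quadratic factors as (7u + 3)(u - 8).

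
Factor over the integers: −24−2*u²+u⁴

(u²+4)*(u²−6)

Substitute w = u² to get a quadratic in w, then factor.
u²+4 is irreducible over ℤ (sum of squares).
u²−6 is irreducible over ℤ (6 is not a perfect square).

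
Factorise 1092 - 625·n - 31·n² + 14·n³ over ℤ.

Testing divisors of the constant over divisors of the leading coefficient, n = 7 is a root, so (n - 7) is a factor; dividing leaves 14·n² + 67·n - 156.
The remaining quadratic factors as (7·n - 12)(2·n + 13).

(2·n + 13)·(7·n - 12)·(n - 7)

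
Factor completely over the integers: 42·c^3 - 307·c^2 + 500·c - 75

By the rational root theorem, c = 15/7 is a root, so (7·c - 15) is a factor; dividing leaves 6·c^2 - 31·c + 5.
The remaining quadratic factors as (6·c - 1)(c - 5).

(6·c - 1)·(7·c - 15)·(c - 5)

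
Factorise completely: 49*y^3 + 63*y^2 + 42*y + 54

(7*y + 9)*(7*y^2 + 6)

Group as (49*y^3 + 42*y) + (63*y^2 + 54) = 7*y*(7*y^2 + 6) + 9*(7*y^2 + 6).
Both groups share the factor (7*y^2 + 6).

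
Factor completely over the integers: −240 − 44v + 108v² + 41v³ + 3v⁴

(3v − 4)(v + 10)(v + 2)(v + 3)

Testing divisors of the constant over divisors of the leading coefficient, v = 4/3 is a root, so (3v − 4) divides it; the quotient is v³ + 15v² + 56v + 60.
Next, v = −3 is a root, so (v + 3) divides it; the quotient is v² + 12v + 20.
The remaining quadratic factors as (v + 10)(v + 2).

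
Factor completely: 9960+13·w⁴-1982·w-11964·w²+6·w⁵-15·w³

(6·w-5)·(w+1)·(w-12)·(w²+14·w+166)

By the rational root theorem, w = 5/6 is a root, so (6·w-5) divides it; the quotient is w⁴+3·w³-1994·w-1992.
Continuing, w = -1 is a root, giving the factor (w+1) and quotient w³+2·w²-2·w-1992.
Then w = 12 is a root, so (w-12) is a factor; dividing leaves w²+14·w+166.
The quadratic w²+14·w+166 has discriminant -468 < 0 and is irreducible over ℤ.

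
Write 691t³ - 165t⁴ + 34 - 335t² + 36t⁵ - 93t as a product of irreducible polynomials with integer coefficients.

Testing divisors of the constant over divisors of the leading coefficient, t = 2/3 is a root, so (3t - 2) is a factor; dividing leaves 12t⁴ - 47t³ + 199t² + 21t - 17.
Continuing, t = -1/3 is a root, so (3t + 1) is a factor; dividing leaves 4t³ - 17t² + 72t - 17.
Next, t = 1/4 is a root, so (4t - 1) divides it; the quotient is t² - 4t + 17.
The quadratic t² - 4t + 17 has discriminant -52 < 0 and is irreducible over ℤ.

(3t + 1)(3t - 2)(4t - 1)(t² - 4t + 17)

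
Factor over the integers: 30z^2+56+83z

Need a pair with product 30·56 = 1680 and sum 83: that's 35 and 48.
Split the middle term: 30z^2+35z + 48z+56 = 5z(6z+7) + 8(6z+7).

(5z+8)(6z+7)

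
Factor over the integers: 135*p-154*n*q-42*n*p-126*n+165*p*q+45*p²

-(14*n-15*p)*(3*p+11*q+9)

Group: -3*p*(14*n-15*p) + (-11*q-9)*(14*n-15*p); both groups contain (14*n-15*p).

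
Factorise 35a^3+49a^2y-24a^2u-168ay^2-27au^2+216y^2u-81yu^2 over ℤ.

Group: 7a(5a^2+7ay+3au-24y^2+9yu) - 9u(5a^2+7ay+3au-24y^2+9yu); both groups contain (5a^2+7ay+3au-24y^2+9yu), so (7a-9u) is a factor with cofactor 5a^2+7ay+3au-24y^2+9yu.
The cofactor groups again: 5a^2+7ay+3au-24y^2+9yu = 5a(a+3y) + (-8y+3u)(a+3y); both groups contain (a+3y), giving (5a-8y+3u)(a+3y).

(5a-8y+3u)(7a-9u)(a+3y)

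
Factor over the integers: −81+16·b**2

Need a pair with product 16·(−81) = −1296 and sum 0: that's 36 and −36.
Split the middle term: 16·b**2+36·b − 36·b−81 = 4·b·(4·b+9) − 9·(4·b+9).

(4·b+9)·(4·b−9)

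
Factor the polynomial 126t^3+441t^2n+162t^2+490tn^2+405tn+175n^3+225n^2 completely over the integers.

Group: 7t(18t^2+45tn+25n^2) + (7n+9)(18t^2+45tn+25n^2); both groups contain (18t^2+45tn+25n^2), so (7t+7n+9) is a factor with cofactor 18t^2+45tn+25n^2.
The cofactor groups again: 18t^2+45tn+25n^2 = 3t(6t+5n) + 5n(6t+5n); both groups contain (6t+5n), giving (3t+5n)(6t+5n).

(3t+5n)(6t+5n)(7t+7n+9)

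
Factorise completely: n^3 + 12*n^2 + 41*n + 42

(n + 2)*(n + 3)*(n + 7)

Among the possible rational roots, n = -7 is a root, so (n + 7) divides it; the quotient is n^2 + 5*n + 6.
The remaining quadratic factors as (n + 3)(n + 2).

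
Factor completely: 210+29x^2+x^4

(x^2+14)(x^2+15)

Substitute u = x^2 to get a quadratic in u, then factor.
x^2+14 is irreducible over ℤ (always positive, so no real roots).
x^2+15 is irreducible over ℤ (always positive, so no real roots).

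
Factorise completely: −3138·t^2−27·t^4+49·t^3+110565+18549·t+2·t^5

(2·t+7)·(t−15)·(t−9)·(t^2+7·t+117)

By the rational root theorem, t = 15 is a root, so (t−15) is a factor; dividing leaves 2·t^4+3·t^3+94·t^2−1728·t−7371.
Next, t = 9 is a root, so (t−9) is a factor; dividing leaves 2·t^3+21·t^2+283·t+819.
Next, t = −7/2 is a root, so (2·t+7) divides it; the quotient is t^2+7·t+117.
The quadratic t^2+7·t+117 has discriminant −419 < 0 and is irreducible over ℤ.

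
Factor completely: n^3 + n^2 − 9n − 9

Testing divisors of the constant over divisors of the leading coefficient, n = −3 is a root, so (n + 3) divides it; the quotient is n^2 − 2n − 3.
The remaining quadratic factors as (n − 3)(n + 1).

(n + 1)(n + 3)(n − 3)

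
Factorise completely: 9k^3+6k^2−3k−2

Group as (9k^3−3k) + (6k^2−2) = 3k(3k^2−1) + 2(3k^2−1).
Both groups share the factor (3k^2−1).

(3k+2)(3k^2−1)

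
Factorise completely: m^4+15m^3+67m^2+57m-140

(m+4)(m+5)(m+7)(m-1)

Trying the rational-root candidates, m = -5 is a root, so (m+5) is a factor; dividing leaves m^3+10m^2+17m-28.
Continuing, m = 1 is a root, so (m-1) divides it; the quotient is m^2+11m+28.
The remaining quadratic factors as (m+7)(m+4).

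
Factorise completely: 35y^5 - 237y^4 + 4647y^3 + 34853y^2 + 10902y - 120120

Trying the rational-root candidates, y = -4 is a root, so (y + 4) is a factor; dividing leaves 35y^4 - 377y^3 + 6155y^2 + 10233y - 30030.
Next, y = -14/5 is a root, so (5y + 14) is a factor; dividing leaves 7y^3 - 95y^2 + 1497y - 2145.
Next, y = 11/7 is a root, so (7y - 11) is a factor; dividing leaves y^2 - 12y + 195.
The quadratic y^2 - 12y + 195 has discriminant -636 < 0 and is irreducible over ℤ.

(5y + 14)(7y - 11)(y + 4)(y^2 - 12y + 195)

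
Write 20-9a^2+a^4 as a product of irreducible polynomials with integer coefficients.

Substitute u = a^2 to get a quadratic in u, then factor.
a^2-5 is irreducible over ℤ (5 is not a perfect square).
a^2-4 is a difference of squares.

(a+2)(a-2)(a^2-5)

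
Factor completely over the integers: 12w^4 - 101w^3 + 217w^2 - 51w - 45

By the rational root theorem, w = -1/3 is a root, giving the factor (3w + 1) and quotient 4w^3 - 35w^2 + 84w - 45.
Next, w = 3 is a root, giving the factor (w - 3) and quotient 4w^2 - 23w + 15.
The remaining quadratic factors as (4w - 3)(w - 5).

(3w + 1)(4w - 3)(w - 3)(w - 5)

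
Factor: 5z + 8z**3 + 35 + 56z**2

(z + 7)(8z**2 + 5)

Group as (8z**3 + 5z) + (56z**2 + 35) = z(8z**2 + 5) + 7(8z**2 + 5).
Both groups share the factor (8z**2 + 5).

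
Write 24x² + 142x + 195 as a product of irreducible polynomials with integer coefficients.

(4x + 15)(6x + 13)

Need a pair with product 24·195 = 4680 and sum 142: that's 52 and 90.
Split the middle term: 24x² + 52x + 90x + 195 = 4x(6x + 13) + 15(6x + 13).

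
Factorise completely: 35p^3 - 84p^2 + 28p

Pull out the common factor 7p, then factor the remaining trinomial.

7p(5p - 2)(p - 2)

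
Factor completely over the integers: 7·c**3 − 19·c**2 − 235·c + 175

Trying the rational-root candidates, c = 7 is a root, so (c − 7) divides it; the quotient is 7·c**2 + 30·c − 25.
The remaining quadratic factors as (c + 5)(7·c − 5).

(7·c − 5)·(c + 5)·(c − 7)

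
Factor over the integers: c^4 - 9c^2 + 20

(c + 2)(c - 2)(c^2 - 5)

Substitute u = c^2 to get a quadratic in u, then factor.
c^2 - 4 is a difference of squares.
c^2 - 5 is irreducible over ℤ (5 is not a perfect square).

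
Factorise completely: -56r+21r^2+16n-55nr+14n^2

(2n-7r)(7n-3r+8)

Group: 7n(2n-7r) + (-3r+8)(2n-7r); both groups contain (2n-7r).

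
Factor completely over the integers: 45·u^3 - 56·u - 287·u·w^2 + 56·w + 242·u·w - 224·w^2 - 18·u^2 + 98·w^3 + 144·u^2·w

(15·u - 7·w + 14)·(3·u + 14·w - 4)·(u - w)

Group: 15·u·(3·u^2 + 11·u·w - 4·u - 14·w^2 + 4·w) + (-7·w + 14)·(3·u^2 + 11·u·w - 4·u - 14·w^2 + 4·w); both groups contain (3·u^2 + 11·u·w - 4·u - 14·w^2 + 4·w), so (15·u - 7·w + 14) is a factor with cofactor 3·u^2 + 11·u·w - 4·u - 14·w^2 + 4·w.
The cofactor groups again: 3·u^2 + 11·u·w - 4·u - 14·w^2 + 4·w = u·(3·u + 14·w - 4) - w·(3·u + 14·w - 4); both groups contain (3·u + 14·w - 4), giving (u - w)·(3·u + 14·w - 4).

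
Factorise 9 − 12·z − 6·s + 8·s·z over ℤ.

Group as (8·s·z − 6·s) + (−12·z + 9) = 2·s·(4·z − 3) − 3·(4·z − 3).
Both groups share the factor (4·z − 3).

(2·s − 3)·(4·z − 3)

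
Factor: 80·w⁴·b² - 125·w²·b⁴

5·b²·w²·(4·w - 5·b)·(4·w + 5·b)

Factor out 5·w²·b², leaving 16·w² - 25·b², which is a difference of two squares.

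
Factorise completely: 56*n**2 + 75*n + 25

Need a pair with product 56·25 = 1400 and sum 75: that's 40 and 35.
Split the middle term: 56*n**2 + 40*n + 35*n + 25 = 8*n*(7*n + 5) + 5*(7*n + 5).

(7*n + 5)*(8*n + 5)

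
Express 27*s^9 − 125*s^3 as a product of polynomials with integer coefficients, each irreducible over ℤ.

Factor out s^3 first: what remains is 27*s^6 − 125.
Recognize a difference of cubes with the parts 3*s^2 and 5.

s^3*(3*s^2 − 5)*(9*s^4 + 15*s^2 + 25)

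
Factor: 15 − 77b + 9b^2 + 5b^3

Testing divisors of the constant over divisors of the leading coefficient, b = 3 is a root, so (b − 3) is a factor; dividing leaves 5b^2 + 24b − 5.
The remaining quadratic factors as (5b − 1)(b + 5).

(5b − 1)(b + 5)(b − 3)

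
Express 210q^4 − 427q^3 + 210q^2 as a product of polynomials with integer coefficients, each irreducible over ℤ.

7q^2(5q − 6)(6q − 5)

Pull out the common factor 7q^2, then factor the remaining trinomial.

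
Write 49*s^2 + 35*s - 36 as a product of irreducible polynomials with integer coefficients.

(7*s + 9)*(7*s - 4)

Need a pair with product 49·(-36) = -1764 and sum 35: that's -28 and 63.
Split the middle term: 49*s^2 - 28*s + 63*s - 36 = 7*s*(7*s - 4) + 9*(7*s - 4).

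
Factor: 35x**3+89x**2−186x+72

Among the possible rational roots, x = 3/5 is a root, so (5x−3) is a factor; dividing leaves 7x**2+22x−24.
The remaining quadratic factors as (7x−6)(x+4).

(5x−3)(7x−6)(x+4)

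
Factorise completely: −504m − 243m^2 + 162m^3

9m(3m − 8)(6m + 7)

Pull out the common factor 9m, then factor the remaining trinomial.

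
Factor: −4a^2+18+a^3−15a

(a+3)(a−1)(a−6)

Among the possible rational roots, a = 6 is a root, so (a−6) is a factor; dividing leaves a^2+2a−3.
The remaining quadratic factors as (a−1)(a+3).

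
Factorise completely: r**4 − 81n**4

Write as (r**2)² − (9n**2)², then factor r**2 − 9n**2 once more.

(r − 3n)(r + 3n)(r**2 + 9n**2)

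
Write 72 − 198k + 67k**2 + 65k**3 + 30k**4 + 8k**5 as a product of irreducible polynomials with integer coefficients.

Testing divisors of the constant over divisors of the leading coefficient, k = −3 is a root, so (k + 3) is a factor; dividing leaves 8k**4 + 6k**3 + 47k**2 − 74k + 24.
Continuing, k = 3/4 is a root, so (4k − 3) divides it; the quotient is 2k**3 + 3k**2 + 14k − 8.
Continuing, k = 1/2 is a root, so (2k − 1) divides it; the quotient is k**2 + 2k + 8.
The quadratic k**2 + 2k + 8 has discriminant −28 < 0 and is irreducible over ℤ.

(2k − 1)(4k − 3)(k + 3)(k**2 + 2k + 8)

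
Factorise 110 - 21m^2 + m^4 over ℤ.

(m^2 - 10)(m^2 - 11)

Substitute u = m^2 to get a quadratic in u, then factor.
m^2 - 11 is irreducible over ℤ (11 is not a perfect square).
m^2 - 10 is irreducible over ℤ (10 is not a perfect square).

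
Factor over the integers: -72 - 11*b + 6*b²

(2*b - 9)*(3*b + 8)

Need a pair with product 6·(-72) = -432 and sum -11: that's 16 and -27.
Split the middle term: 6*b² + 16*b - 27*b - 72 = 2*b*(3*b + 8) - 9*(3*b + 8).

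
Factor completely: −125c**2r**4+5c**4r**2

5c**2r**2(c+5r)(c−5r)

Pull out the common factor 5c**2r**2; c**2−25r**2 is a difference of squares.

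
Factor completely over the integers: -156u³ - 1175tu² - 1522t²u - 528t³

-(11t + 12u)(6t + u)(8t + 13u)

Group: 8t(-66t² - 83tu - 12u²) + 13u(-66t² - 83tu - 12u²); both groups contain (-66t² - 83tu - 12u²), so (8t + 13u) is a factor with cofactor -66t² - 83tu - 12u².
The cofactor groups again: -66t² - 83tu - 12u² = -6t(11t + 12u) - u(11t + 12u); both groups contain (11t + 12u), giving -(6t + u)(11t + 12u).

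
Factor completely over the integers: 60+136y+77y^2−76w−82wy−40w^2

−(10w−7y−6)(4w+11y+10)

Group: −4w(10w−7y−6) + (−11y−10)(10w−7y−6); both groups contain (10w−7y−6).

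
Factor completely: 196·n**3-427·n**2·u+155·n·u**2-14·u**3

(4·n-7·u)·(7·n-2·u)·(7·n-u)

Group: 7·n·(28·n**2-57·n·u+14·u**2) - u·(28·n**2-57·n·u+14·u**2); both groups contain (28·n**2-57·n·u+14·u**2), so (7·n-u) is a factor with cofactor 28·n**2-57·n·u+14·u**2.
The cofactor groups again: 28·n**2-57·n·u+14·u**2 = 4·n·(7·n-2·u) - 7·u·(7·n-2·u); both groups contain (7·n-2·u), giving (4·n-7·u)·(7·n-2·u).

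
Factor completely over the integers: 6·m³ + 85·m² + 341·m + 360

Among the possible rational roots, m = −5/3 is a root, so (3·m + 5) divides it; the quotient is 2·m² + 25·m + 72.
The remaining quadratic factors as (2·m + 9)(m + 8).

(2·m + 9)·(3·m + 5)·(m + 8)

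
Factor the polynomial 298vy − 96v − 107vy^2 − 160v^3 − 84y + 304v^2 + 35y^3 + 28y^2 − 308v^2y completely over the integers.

−(4v + 5y − 6)(5v − y − 2)(8v + 7y)

Group: 5v(−32v^2 − 68vy + 48v − 35y^2 + 42y) + (−y − 2)(−32v^2 − 68vy + 48v − 35y^2 + 42y); both groups contain (−32v^2 − 68vy + 48v − 35y^2 + 42y), so (5v − y − 2) is a factor with cofactor −32v^2 − 68vy + 48v − 35y^2 + 42y.
The cofactor groups again: −32v^2 − 68vy + 48v − 35y^2 + 42y = −8v(4v + 5y − 6) − 7y(4v + 5y − 6); both groups contain (4v + 5y − 6), giving −(8v + 7y)(4v + 5y − 6).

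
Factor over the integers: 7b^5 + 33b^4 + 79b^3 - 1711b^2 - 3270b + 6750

(7b - 9)(b + 3)(b - 5)(b^2 + 8b + 50)

Among the possible rational roots, b = -3 is a root, so (b + 3) divides it; the quotient is 7b^4 + 12b^3 + 43b^2 - 1840b + 2250.
Next, b = 9/7 is a root, giving the factor (7b - 9) and quotient b^3 + 3b^2 + 10b - 250.
Continuing, b = 5 is a root, so (b - 5) is a factor; dividing leaves b^2 + 8b + 50.
The quadratic b^2 + 8b + 50 has discriminant -136 < 0 and is irreducible over ℤ.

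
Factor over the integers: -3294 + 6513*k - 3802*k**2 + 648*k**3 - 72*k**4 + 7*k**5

Trying the rational-root candidates, k = 9/7 is a root, giving the factor (7*k - 9) and quotient k**4 - 9*k**3 + 81*k**2 - 439*k + 366.
Next, k = 1 is a root, giving the factor (k - 1) and quotient k**3 - 8*k**2 + 73*k - 366.
Next, k = 6 is a root, giving the factor (k - 6) and quotient k**2 - 2*k + 61.
The quadratic k**2 - 2*k + 61 has discriminant -240 < 0 and is irreducible over ℤ.

(7*k - 9)*(k - 1)*(k - 6)*(k**2 - 2*k + 61)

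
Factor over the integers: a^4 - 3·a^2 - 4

Substitute u = a^2 to get a quadratic in u, then factor.
a^2 + 1 is irreducible over ℤ (sum of squares).
a^2 - 4 is a difference of squares.

(a + 2)·(a - 2)·(a^2 + 1)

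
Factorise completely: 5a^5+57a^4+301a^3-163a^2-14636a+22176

(5a-8)(a+9)(a-4)(a^2+8a+77)

Among the possible rational roots, a = -9 is a root, so (a+9) divides it; the quotient is 5a^4+12a^3+193a^2-1900a+2464.
Next, a = 4 is a root, so (a-4) divides it; the quotient is 5a^3+32a^2+321a-616.
Next, a = 8/5 is a root, so (5a-8) is a factor; dividing leaves a^2+8a+77.
The quadratic a^2+8a+77 has discriminant -244 < 0 and is irreducible over ℤ.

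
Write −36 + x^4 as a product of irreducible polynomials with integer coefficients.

(x^2 + 6)·(x^2 − 6)

Substitute u = x^2 to get a quadratic in u, then factor.
x^2 − 6 is irreducible over ℤ (6 is not a perfect square).
x^2 + 6 is irreducible over ℤ (always positive, so no real roots).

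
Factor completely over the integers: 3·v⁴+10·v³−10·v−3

Among the possible rational roots, v = −1 is a root, giving the factor (v+1) and quotient 3·v³+7·v²−7·v−3.
Continuing, v = −3 is a root, giving the factor (v+3) and quotient 3·v²−2·v−1.
The remaining quadratic factors as (3·v+1)(v−1).

(3·v+1)·(v+1)·(v+3)·(v−1)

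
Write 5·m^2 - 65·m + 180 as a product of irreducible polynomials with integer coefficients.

5·(m - 4)·(m - 9)

Pull out the common factor 5, then factor the remaining trinomial.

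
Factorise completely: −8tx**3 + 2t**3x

2tx(t + 2x)(t − 2x)

Every term has a factor of 2tx. Then t**2 − 4x**2 = (t)² − (2x)².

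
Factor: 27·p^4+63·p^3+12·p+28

(3·p+7)·(9·p^3+4)

Group as (27·p^4+12·p) + (63·p^3+28) = 3·p·(9·p^3+4) + 7·(9·p^3+4).
Both groups share the factor (9·p^3+4).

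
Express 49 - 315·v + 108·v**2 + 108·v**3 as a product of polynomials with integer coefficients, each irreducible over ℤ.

Trying the rational-root candidates, v = -7/3 is a root, so (3·v + 7) divides it; the quotient is 36·v**2 - 48·v + 7.
The remaining quadratic factors as (6·v - 1)(6·v - 7).

(3·v + 7)·(6·v - 1)·(6·v - 7)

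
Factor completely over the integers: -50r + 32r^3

2r(4r + 5)(4r - 5)

Factor out 2r, leaving 16r^2 - 25, which is a difference of two squares.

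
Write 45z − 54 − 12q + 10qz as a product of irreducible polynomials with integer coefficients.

(2q + 9)(5z − 6)

Group as (10qz − 12q) + (45z − 54) = 2q(5z − 6) + 9(5z − 6).
Both groups share the factor (5z − 6).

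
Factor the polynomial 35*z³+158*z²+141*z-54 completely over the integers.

(5*z+9)*(7*z-2)*(z+3)

Testing divisors of the constant over divisors of the leading coefficient, z = -3 is a root, so (z+3) divides it; the quotient is 35*z²+53*z-18.
The remaining quadratic factors as (7*z-2)(5*z+9).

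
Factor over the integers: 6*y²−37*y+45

(2*y−9)*(3*y−5)

Need a pair with product 6·45 = 270 and sum −37: that's −27 and −10.
Split the middle term: 6*y²−27*y − 10*y+45 = 3*y*(2*y−9) − 5*(2*y−9).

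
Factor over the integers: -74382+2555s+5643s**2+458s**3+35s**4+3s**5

Testing divisors of the constant over divisors of the leading coefficient, s = -14/3 is a root, giving the factor (3s+14) and quotient s**4+7s**3+120s**2+1321s-5313.
Next, s = 3 is a root, so (s-3) is a factor; dividing leaves s**3+10s**2+150s+1771.
Then s = -11 is a root, so (s+11) is a factor; dividing leaves s**2-s+161.
The quadratic s**2-s+161 has discriminant -643 < 0 and is irreducible over ℤ.

(3s+14)(s+11)(s-3)(s**2-s+161)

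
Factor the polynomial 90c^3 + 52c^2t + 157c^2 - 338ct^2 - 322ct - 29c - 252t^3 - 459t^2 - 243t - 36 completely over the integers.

Group: 5c(18c^2 - 22ct - c - 28t^2 - 23t - 4) + (9t + 9)(18c^2 - 22ct - c - 28t^2 - 23t - 4); both groups contain (18c^2 - 22ct - c - 28t^2 - 23t - 4), so (5c + 9t + 9) is a factor with cofactor 18c^2 - 22ct - c - 28t^2 - 23t - 4.
The cofactor groups again: 18c^2 - 22ct - c - 28t^2 - 23t - 4 = 2c(9c + 7t + 4) + (-4t - 1)(9c + 7t + 4); both groups contain (9c + 7t + 4), giving (2c - 4t - 1)(9c + 7t + 4).

(2c - 4t - 1)(5c + 9t + 9)(9c + 7t + 4)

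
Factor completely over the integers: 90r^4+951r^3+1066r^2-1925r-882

(3r+7)(5r+2)(6r-7)(r+9)

Trying the rational-root candidates, r = -2/5 is a root, so (5r+2) is a factor; dividing leaves 18r^3+183r^2+140r-441.
Next, r = 7/6 is a root, giving the factor (6r-7) and quotient 3r^2+34r+63.
The remaining quadratic factors as (r+9)(3r+7).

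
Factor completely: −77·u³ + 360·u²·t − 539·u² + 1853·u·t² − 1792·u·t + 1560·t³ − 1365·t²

−(u − 8·t + 7)·(11·u + 13·t)·(7·u + 15·t)

Group: 11·u·(−7·u² + 41·u·t − 49·u + 120·t² − 105·t) + 13·t·(−7·u² + 41·u·t − 49·u + 120·t² − 105·t); both groups contain (−7·u² + 41·u·t − 49·u + 120·t² − 105·t), so (11·u + 13·t) is a factor with cofactor −7·u² + 41·u·t − 49·u + 120·t² − 105·t.
The cofactor groups again: −7·u² + 41·u·t − 49·u + 120·t² − 105·t = −7·u·(u − 8·t + 7) − 15·t·(u − 8·t + 7); both groups contain (u − 8·t + 7), giving −(7·u + 15·t)·(u − 8·t + 7).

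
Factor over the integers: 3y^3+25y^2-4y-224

By the rational root theorem, y = -7 is a root, giving the factor (y+7) and quotient 3y^2+4y-32.
The remaining quadratic factors as (3y-8)(y+4).

(3y-8)(y+4)(y+7)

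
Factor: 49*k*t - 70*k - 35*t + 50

(7*k - 5)*(7*t - 10)

Group as (49*k*t - 70*k) + (-35*t + 50) = 7*k*(7*t - 10) - 5*(7*t - 10).
Both groups share the factor (7*t - 10).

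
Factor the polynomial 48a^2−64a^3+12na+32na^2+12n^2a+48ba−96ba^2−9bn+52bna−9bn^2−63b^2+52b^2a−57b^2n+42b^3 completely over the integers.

(3b−4a)(2b−3n+4a−3)(7b+n+4a)

Group: 3b(14b^2−19bn+36ba−21b−3n^2−8na−3n+16a^2−12a) − 4a(14b^2−19bn+36ba−21b−3n^2−8na−3n+16a^2−12a); both groups contain (14b^2−19bn+36ba−21b−3n^2−8na−3n+16a^2−12a), so (3b−4a) is a factor with cofactor 14b^2−19bn+36ba−21b−3n^2−8na−3n+16a^2−12a.
The cofactor groups again: 14b^2−19bn+36ba−21b−3n^2−8na−3n+16a^2−12a = 2b(7b+n+4a) + (−3n+4a−3)(7b+n+4a); both groups contain (7b+n+4a), giving (2b−3n+4a−3)(7b+n+4a).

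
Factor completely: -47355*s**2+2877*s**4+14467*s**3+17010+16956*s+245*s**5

(5*s-7)*(7*s+3)*(7*s-9)*(s**2+14*s+90)

Among the possible rational roots, s = -3/7 is a root, so (7*s+3) is a factor; dividing leaves 35*s**4+396*s**3+1897*s**2-7578*s+5670.
Continuing, s = 7/5 is a root, so (5*s-7) divides it; the quotient is 7*s**3+89*s**2+504*s-810.
Then s = 9/7 is a root, giving the factor (7*s-9) and quotient s**2+14*s+90.
The quadratic s**2+14*s+90 has discriminant -164 < 0 and is irreducible over ℤ.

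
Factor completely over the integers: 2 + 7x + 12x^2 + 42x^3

Group as (42x^3 + 7x) + (12x^2 + 2) = 7x(6x^2 + 1) + 2(6x^2 + 1).
Both groups share the factor (6x^2 + 1).

(7x + 2)(6x^2 + 1)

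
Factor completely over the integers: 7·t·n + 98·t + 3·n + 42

Group as (7·t·n + 98·t) + (3·n + 42) = 7·t·(n + 14) + 3·(n + 14).
Both groups share the factor (n + 14).

(7·t + 3)·(n + 14)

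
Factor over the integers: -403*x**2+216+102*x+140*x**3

(4*x-9)*(5*x-6)*(7*x+4)

By the rational root theorem, x = -4/7 is a root, so (7*x+4) is a factor; dividing leaves 20*x**2-69*x+54.
The remaining quadratic factors as (4*x-9)(5*x-6).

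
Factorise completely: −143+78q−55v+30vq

Group as (30vq−55v) + (78q−143) = 5v(6q−11) + 13(6q−11).
Both groups share the factor (6q−11).

(5v+13)(6q−11)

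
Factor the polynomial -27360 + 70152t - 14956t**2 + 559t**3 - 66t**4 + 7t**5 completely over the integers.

Trying the rational-root candidates, t = 3/7 is a root, giving the factor (7t - 3) and quotient t**4 - 9t**3 + 76t**2 - 2104t + 9120.
Next, t = 12 is a root, giving the factor (t - 12) and quotient t**3 + 3t**2 + 112t - 760.
Next, t = 5 is a root, so (t - 5) is a factor; dividing leaves t**2 + 8t + 152.
The quadratic t**2 + 8t + 152 has discriminant -544 < 0 and is irreducible over ℤ.

(7t - 3)(t - 12)(t - 5)(t**2 + 8t + 152)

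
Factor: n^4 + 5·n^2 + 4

(n^2 + 1)·(n^2 + 4)

Substitute u = n^2 to get a quadratic in u, then factor.
n^2 + 1 is irreducible over ℤ (sum of squares).
n^2 + 4 is irreducible over ℤ (sum of squares).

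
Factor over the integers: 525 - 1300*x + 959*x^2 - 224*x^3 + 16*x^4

(4*x - 3)*(4*x - 5)*(x - 5)*(x - 7)

Trying the rational-root candidates, x = 5/4 is a root, giving the factor (4*x - 5) and quotient 4*x^3 - 51*x^2 + 176*x - 105.
Next, x = 5 is a root, so (x - 5) is a factor; dividing leaves 4*x^2 - 31*x + 21.
The remaining quadratic factors as (x - 7)(4*x - 3).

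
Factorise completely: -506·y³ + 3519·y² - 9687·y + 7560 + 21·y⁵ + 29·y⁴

(3·y - 7)·(7·y - 9)·(y + 8)·(y² - 3·y + 15)

Testing divisors of the constant over divisors of the leading coefficient, y = -8 is a root, giving the factor (y + 8) and quotient 21·y⁴ - 139·y³ + 606·y² - 1329·y + 945.
Next, y = 7/3 is a root, so (3·y - 7) divides it; the quotient is 7·y³ - 30·y² + 132·y - 135.
Then y = 9/7 is a root, so (7·y - 9) is a factor; dividing leaves y² - 3·y + 15.
The quadratic y² - 3·y + 15 has discriminant -51 < 0 and is irreducible over ℤ.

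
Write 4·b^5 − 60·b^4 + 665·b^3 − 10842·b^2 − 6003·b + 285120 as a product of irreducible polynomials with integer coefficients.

Among the possible rational roots, b = 11/2 is a root, giving the factor (2·b − 11) and quotient 2·b^4 − 19·b^3 + 228·b^2 − 4167·b − 25920.
Then b = −9/2 is a root, so (2·b + 9) is a factor; dividing leaves b^3 − 14·b^2 + 177·b − 2880.
Then b = 15 is a root, so (b − 15) is a factor; dividing leaves b^2 + b + 192.
The quadratic b^2 + b + 192 has discriminant −767 < 0 and is irreducible over ℤ.

(2·b + 9)·(2·b − 11)·(b − 15)·(b^2 + b + 192)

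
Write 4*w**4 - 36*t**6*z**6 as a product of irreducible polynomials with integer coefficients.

4*(w**2 - 3*t**3*z**3)*(w**2 + 3*t**3*z**3)

Factor out 4 first: what remains is w**4 - 9*t**6*z**6.
Recognize a difference of squares with the parts w**2 and 3*t**3*z**3.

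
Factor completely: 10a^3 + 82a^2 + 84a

Pull out the common factor 2a, then factor the remaining trinomial.

2a(5a + 6)(a + 7)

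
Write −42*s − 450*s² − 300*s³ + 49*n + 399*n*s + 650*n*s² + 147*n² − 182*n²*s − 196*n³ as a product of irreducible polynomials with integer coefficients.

Group: 7*n*(−28*n² − 50*n*s + 21*n + 50*s² + 75*s + 7) − 6*s*(−28*n² − 50*n*s + 21*n + 50*s² + 75*s + 7); both groups contain (−28*n² − 50*n*s + 21*n + 50*s² + 75*s + 7), so (7*n − 6*s) is a factor with cofactor −28*n² − 50*n*s + 21*n + 50*s² + 75*s + 7.
The cofactor groups again: −28*n² − 50*n*s + 21*n + 50*s² + 75*s + 7 = −4*n*(7*n − 5*s − 7) + (−10*s − 1)*(7*n − 5*s − 7); both groups contain (7*n − 5*s − 7), giving −(4*n + 10*s + 1)*(7*n − 5*s − 7).

−(4*n + 10*s + 1)*(7*n − 5*s − 7)*(7*n − 6*s)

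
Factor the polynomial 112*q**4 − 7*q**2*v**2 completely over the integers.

Pull out the common factor 7*q**2; 16*q**2 − v**2 is a difference of squares.

7*q**2*(4*q + v)*(4*q − v)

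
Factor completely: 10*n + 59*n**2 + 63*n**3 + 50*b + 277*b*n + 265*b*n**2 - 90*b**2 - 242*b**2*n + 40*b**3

(2*b - 9*n - 2)*(4*b - 7*n - 5)*(5*b + n)

Group: 2*b*(20*b**2 - 31*b*n - 25*b - 7*n**2 - 5*n) + (-9*n - 2)*(20*b**2 - 31*b*n - 25*b - 7*n**2 - 5*n); both groups contain (20*b**2 - 31*b*n - 25*b - 7*n**2 - 5*n), so (2*b - 9*n - 2) is a factor with cofactor 20*b**2 - 31*b*n - 25*b - 7*n**2 - 5*n.
The cofactor groups again: 20*b**2 - 31*b*n - 25*b - 7*n**2 - 5*n = 5*b*(4*b - 7*n - 5) + n*(4*b - 7*n - 5); both groups contain (4*b - 7*n - 5), giving (5*b + n)*(4*b - 7*n - 5).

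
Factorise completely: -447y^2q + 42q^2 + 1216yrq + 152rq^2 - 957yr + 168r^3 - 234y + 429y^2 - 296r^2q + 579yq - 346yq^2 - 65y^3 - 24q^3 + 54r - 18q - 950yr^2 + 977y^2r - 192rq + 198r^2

-(5y - 4r + 4q - 3)(y - 14r + 6q - 6)(13y - 3r + q)

Group: y(-65y^2 + 67yr - 57yq + 39y - 12r^2 + 16rq - 9r - 4q^2 + 3q) + (-14r + 6q - 6)(-65y^2 + 67yr - 57yq + 39y - 12r^2 + 16rq - 9r - 4q^2 + 3q); both groups contain (-65y^2 + 67yr - 57yq + 39y - 12r^2 + 16rq - 9r - 4q^2 + 3q), so (y - 14r + 6q - 6) is a factor with cofactor -65y^2 + 67yr - 57yq + 39y - 12r^2 + 16rq - 9r - 4q^2 + 3q.
The cofactor groups again: -65y^2 + 67yr - 57yq + 39y - 12r^2 + 16rq - 9r - 4q^2 + 3q = -5y(13y - 3r + q) + (4r - 4q + 3)(13y - 3r + q); both groups contain (13y - 3r + q), giving -(5y - 4r + 4q - 3)(13y - 3r + q).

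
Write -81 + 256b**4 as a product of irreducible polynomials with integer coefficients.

(4b + 3)(4b - 3)(16b**2 + 9)

Write as (16b**2)² − (9)², then factor 16b**2 - 9 once more.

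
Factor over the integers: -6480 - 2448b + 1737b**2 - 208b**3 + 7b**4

(7b + 9)(b - 12)(b - 15)(b - 4)

Trying the rational-root candidates, b = -9/7 is a root, so (7b + 9) is a factor; dividing leaves b**3 - 31b**2 + 288b - 720.
Next, b = 15 is a root, giving the factor (b - 15) and quotient b**2 - 16b + 48.
The remaining quadratic factors as (b - 12)(b - 4).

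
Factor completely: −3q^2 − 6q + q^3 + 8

By the rational root theorem, q = 1 is a root, so (q − 1) divides it; the quotient is q^2 − 2q − 8.
The remaining quadratic factors as (q + 2)(q − 4).

(q + 2)(q − 1)(q − 4)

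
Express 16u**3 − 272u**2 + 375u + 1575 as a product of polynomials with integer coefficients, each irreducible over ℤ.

Among the possible rational roots, u = 15/4 is a root, so (4u − 15) divides it; the quotient is 4u**2 − 53u − 105.
The remaining quadratic factors as (u − 15)(4u + 7).

(4u + 7)(4u − 15)(u − 15)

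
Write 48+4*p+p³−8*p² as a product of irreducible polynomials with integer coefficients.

(p+2)*(p−4)*(p−6)

Among the possible rational roots, p = 6 is a root, so (p−6) divides it; the quotient is p²−2*p−8.
The remaining quadratic factors as (p+2)(p−4).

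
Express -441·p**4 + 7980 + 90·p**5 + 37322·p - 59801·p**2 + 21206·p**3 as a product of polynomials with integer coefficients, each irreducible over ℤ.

(3·p - 5)·(5·p - 7)·(6·p + 1)·(p**2 - 2·p + 228)

Among the possible rational roots, p = 7/5 is a root, giving the factor (5·p - 7) and quotient 18·p**4 - 63·p**3 + 4153·p**2 - 6146·p - 1140.
Continuing, p = 5/3 is a root, so (3·p - 5) is a factor; dividing leaves 6·p**3 - 11·p**2 + 1366·p + 228.
Next, p = -1/6 is a root, giving the factor (6·p + 1) and quotient p**2 - 2·p + 228.
The quadratic p**2 - 2·p + 228 has discriminant -908 < 0 and is irreducible over ℤ.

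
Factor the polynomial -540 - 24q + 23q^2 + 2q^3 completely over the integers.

(2q - 9)(q + 10)(q + 6)

By the rational root theorem, q = -6 is a root, so (q + 6) divides it; the quotient is 2q^2 + 11q - 90.
The remaining quadratic factors as (q + 10)(2q - 9).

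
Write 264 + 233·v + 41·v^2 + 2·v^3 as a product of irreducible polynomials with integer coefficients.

Among the possible rational roots, v = -3/2 is a root, so (2·v + 3) is a factor; dividing leaves v^2 + 19·v + 88.
The remaining quadratic factors as (v + 8)(v + 11).

(2·v + 3)·(v + 11)·(v + 8)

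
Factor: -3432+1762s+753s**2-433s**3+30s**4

By the rational root theorem, s = -2 is a root, so (s+2) divides it; the quotient is 30s**3-493s**2+1739s-1716.
Next, s = 11/6 is a root, so (6s-11) divides it; the quotient is 5s**2-73s+156.
The remaining quadratic factors as (5s-13)(s-12).

(5s-13)(6s-11)(s+2)(s-12)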